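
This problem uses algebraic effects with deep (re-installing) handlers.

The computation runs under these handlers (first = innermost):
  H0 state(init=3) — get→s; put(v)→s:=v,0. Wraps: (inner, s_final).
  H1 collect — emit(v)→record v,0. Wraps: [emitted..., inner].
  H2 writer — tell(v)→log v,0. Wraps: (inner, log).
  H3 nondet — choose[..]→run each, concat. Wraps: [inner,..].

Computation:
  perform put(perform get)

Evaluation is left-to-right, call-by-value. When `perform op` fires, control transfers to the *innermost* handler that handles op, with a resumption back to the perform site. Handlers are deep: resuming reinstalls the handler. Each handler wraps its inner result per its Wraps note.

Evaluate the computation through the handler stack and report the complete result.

Step-by-step:
get @ H0 ⇒ 3
put(3) @ H0 ⇒ s:=3
H0 returns (0, 3)
H1 returns [(0, 3)]
H2 returns ([(0, 3)], ())
H3 returns [([(0, 3)], ())]
= [([(0, 3)], ())]

Answer: [([(0, 3)], ())]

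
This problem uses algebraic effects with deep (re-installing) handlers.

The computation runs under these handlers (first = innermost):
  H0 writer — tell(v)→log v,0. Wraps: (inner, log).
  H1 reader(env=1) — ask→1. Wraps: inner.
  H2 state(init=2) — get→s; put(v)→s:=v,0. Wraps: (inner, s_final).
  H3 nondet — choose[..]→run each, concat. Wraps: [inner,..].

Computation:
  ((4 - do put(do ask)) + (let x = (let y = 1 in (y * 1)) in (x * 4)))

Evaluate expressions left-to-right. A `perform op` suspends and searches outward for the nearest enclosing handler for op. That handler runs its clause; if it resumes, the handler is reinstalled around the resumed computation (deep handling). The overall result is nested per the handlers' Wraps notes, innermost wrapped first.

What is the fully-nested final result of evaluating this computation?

Answer: [((8, ()), 1)]

Step-by-step:
ask @ H1 ⇒ 1
put(1) @ H2 ⇒ s:=1
H0 returns (8, ())
H1 returns (8, ())
H2 returns ((8, ()), 1)
H3 returns [((8, ()), 1)]
= [((8, ()), 1)]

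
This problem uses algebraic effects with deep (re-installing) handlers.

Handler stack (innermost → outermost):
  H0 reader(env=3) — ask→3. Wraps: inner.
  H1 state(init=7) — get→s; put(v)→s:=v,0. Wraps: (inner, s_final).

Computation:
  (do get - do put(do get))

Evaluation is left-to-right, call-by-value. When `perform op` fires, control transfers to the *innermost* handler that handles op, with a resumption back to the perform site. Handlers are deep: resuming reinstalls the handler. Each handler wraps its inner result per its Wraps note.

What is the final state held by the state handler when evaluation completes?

Evaluation trace:
get @ H1 ⇒ 7
get @ H1 ⇒ 7
put(7) @ H1 ⇒ s:=7
H0 returns 7
H1 returns (7, 7)
= (7, 7)

Answer: 7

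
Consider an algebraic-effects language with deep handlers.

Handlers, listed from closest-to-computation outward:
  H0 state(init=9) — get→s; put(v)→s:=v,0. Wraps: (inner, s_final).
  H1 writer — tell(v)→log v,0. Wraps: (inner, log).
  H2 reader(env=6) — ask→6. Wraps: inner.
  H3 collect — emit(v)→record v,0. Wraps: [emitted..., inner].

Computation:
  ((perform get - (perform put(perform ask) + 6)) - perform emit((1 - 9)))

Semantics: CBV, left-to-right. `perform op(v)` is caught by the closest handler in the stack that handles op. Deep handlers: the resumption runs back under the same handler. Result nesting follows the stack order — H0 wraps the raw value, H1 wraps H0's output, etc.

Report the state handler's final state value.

Evaluation trace:
get @ H0 ⇒ 9
ask @ H2 ⇒ 6
put(6) @ H0 ⇒ s:=6
emit(-8) @ H3 ⇒ out+=-8
H0 returns (3, 6)
H1 returns ((3, 6), ())
H2 returns ((3, 6), ())
H3 returns [-8, ((3, 6), ())]
= [-8, ((3, 6), ())]

Answer: 6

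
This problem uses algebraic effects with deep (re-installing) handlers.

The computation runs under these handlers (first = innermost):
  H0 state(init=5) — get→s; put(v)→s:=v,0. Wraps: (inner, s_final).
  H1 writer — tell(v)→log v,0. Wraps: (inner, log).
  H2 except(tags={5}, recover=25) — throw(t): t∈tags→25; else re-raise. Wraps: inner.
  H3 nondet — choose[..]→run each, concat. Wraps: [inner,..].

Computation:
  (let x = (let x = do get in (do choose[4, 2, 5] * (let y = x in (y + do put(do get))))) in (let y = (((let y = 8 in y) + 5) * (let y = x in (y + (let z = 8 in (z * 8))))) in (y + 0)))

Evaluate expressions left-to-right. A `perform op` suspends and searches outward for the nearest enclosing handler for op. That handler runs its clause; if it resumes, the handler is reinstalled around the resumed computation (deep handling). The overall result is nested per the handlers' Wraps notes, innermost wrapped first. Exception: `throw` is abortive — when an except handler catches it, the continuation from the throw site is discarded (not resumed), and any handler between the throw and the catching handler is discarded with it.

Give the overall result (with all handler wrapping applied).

Evaluation trace:
get @ H0 ⇒ 5
choose[4, 2, 5] @ H3
  branch[0] choose=4:
    get @ H0 ⇒ 5
    put(5) @ H0 ⇒ s:=5
    H0 returns (1092, 5)
    H1 returns ((1092, 5), ())
    H2 returns ((1092, 5), ())
    H3 returns [((1092, 5), ())]
  branch[1] choose=2:
    get @ H0 ⇒ 5
    put(5) @ H0 ⇒ s:=5
    H0 returns (962, 5)
    H1 returns ((962, 5), ())
    H2 returns ((962, 5), ())
    H3 returns [((962, 5), ())]
  branch[2] choose=5:
    get @ H0 ⇒ 5
    put(5) @ H0 ⇒ s:=5
    H0 returns (1157, 5)
    H1 returns ((1157, 5), ())
    H2 returns ((1157, 5), ())
    H3 returns [((1157, 5), ())]
= [((1092, 5), ()), ((962, 5), ()), ((1157, 5), ())]

Answer: [((1092, 5), ()), ((962, 5), ()), ((1157, 5), ())]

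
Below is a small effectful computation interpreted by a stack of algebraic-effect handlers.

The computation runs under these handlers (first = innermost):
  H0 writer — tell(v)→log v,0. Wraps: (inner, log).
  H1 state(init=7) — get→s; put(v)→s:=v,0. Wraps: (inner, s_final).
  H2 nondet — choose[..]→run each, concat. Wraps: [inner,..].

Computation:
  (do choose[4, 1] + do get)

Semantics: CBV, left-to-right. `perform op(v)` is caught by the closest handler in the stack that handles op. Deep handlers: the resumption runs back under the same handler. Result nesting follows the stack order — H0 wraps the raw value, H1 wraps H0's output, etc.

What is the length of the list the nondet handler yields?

Answer: 2

Step-by-step:
choose[4, 1] @ H2
  branch[0] choose=4:
    get @ H1 ⇒ 7
    H0 returns (11, ())
    H1 returns ((11, ()), 7)
    H2 returns [((11, ()), 7)]
  branch[1] choose=1:
    get @ H1 ⇒ 7
    H0 returns (8, ())
    H1 returns ((8, ()), 7)
    H2 returns [((8, ()), 7)]
= [((11, ()), 7), ((8, ()), 7)]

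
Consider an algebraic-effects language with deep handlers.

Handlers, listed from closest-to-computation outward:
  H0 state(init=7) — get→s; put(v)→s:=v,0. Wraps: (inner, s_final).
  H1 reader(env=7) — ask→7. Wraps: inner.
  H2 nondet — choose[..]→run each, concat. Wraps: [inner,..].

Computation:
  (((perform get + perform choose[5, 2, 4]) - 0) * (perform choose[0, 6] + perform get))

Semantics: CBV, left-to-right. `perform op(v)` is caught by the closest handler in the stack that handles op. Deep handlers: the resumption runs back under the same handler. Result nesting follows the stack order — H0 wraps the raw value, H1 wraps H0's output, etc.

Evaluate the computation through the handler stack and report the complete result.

Evaluation trace:
get @ H0 ⇒ 7
choose[5, 2, 4] @ H2
  branch[0] choose=5:
    choose[0, 6] @ H2
      branch[0] choose=0:
        get @ H0 ⇒ 7
        H0 returns (84, 7)
        H1 returns (84, 7)
        H2 returns [(84, 7)]
      branch[1] choose=6:
        get @ H0 ⇒ 7
        H0 returns (156, 7)
        H1 returns (156, 7)
        H2 returns [(156, 7)]
  branch[1] choose=2:
    choose[0, 6] @ H2
      branch[0] choose=0:
        get @ H0 ⇒ 7
        H0 returns (63, 7)
        H1 returns (63, 7)
        H2 returns [(63, 7)]
      branch[1] choose=6:
        get @ H0 ⇒ 7
        H0 returns (117, 7)
        H1 returns (117, 7)
        H2 returns [(117, 7)]
  branch[2] choose=4:
    choose[0, 6] @ H2
      branch[0] choose=0:
        get @ H0 ⇒ 7
        H0 returns (77, 7)
        H1 returns (77, 7)
        H2 returns [(77, 7)]
      branch[1] choose=6:
        get @ H0 ⇒ 7
        H0 returns (143, 7)
        H1 returns (143, 7)
        H2 returns [(143, 7)]
= [(84, 7), (156, 7), (63, 7), (117, 7), (77, 7), (143, 7)]

Answer: [(84, 7), (156, 7), (63, 7), (117, 7), (77, 7), (143, 7)]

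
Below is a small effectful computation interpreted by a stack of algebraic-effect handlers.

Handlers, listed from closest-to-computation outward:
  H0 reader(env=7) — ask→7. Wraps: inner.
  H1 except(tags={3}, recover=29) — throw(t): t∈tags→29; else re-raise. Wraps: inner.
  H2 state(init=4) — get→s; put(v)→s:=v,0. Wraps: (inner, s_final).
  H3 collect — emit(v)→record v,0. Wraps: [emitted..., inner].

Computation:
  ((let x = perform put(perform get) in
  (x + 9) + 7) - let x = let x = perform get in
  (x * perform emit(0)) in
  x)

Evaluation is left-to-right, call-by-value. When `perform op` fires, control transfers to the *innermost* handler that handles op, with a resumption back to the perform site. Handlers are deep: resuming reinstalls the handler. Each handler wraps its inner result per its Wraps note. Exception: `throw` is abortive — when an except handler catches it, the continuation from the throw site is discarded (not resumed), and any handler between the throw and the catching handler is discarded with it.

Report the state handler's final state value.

Answer: 4

Evaluation trace:
get @ H2 ⇒ 4
put(4) @ H2 ⇒ s:=4
get @ H2 ⇒ 4
emit(0) @ H3 ⇒ out+=0
H0 returns 16
H1 returns 16
H2 returns (16, 4)
H3 returns [0, (16, 4)]
= [0, (16, 4)]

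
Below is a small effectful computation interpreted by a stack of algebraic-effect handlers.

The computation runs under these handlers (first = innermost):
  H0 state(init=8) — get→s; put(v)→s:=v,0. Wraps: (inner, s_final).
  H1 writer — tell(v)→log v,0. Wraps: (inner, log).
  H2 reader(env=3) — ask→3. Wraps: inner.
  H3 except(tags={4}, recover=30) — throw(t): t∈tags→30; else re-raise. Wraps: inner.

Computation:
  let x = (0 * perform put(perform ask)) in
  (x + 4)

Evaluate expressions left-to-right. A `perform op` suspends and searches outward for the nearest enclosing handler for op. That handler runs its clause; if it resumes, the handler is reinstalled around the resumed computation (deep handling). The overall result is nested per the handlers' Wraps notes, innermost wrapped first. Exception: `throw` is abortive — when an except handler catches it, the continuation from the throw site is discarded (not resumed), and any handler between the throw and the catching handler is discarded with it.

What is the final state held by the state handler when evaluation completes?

Evaluation trace:
ask @ H2 ⇒ 3
put(3) @ H0 ⇒ s:=3
H0 returns (4, 3)
H1 returns ((4, 3), ())
H2 returns ((4, 3), ())
H3 returns ((4, 3), ())
= ((4, 3), ())

Answer: 3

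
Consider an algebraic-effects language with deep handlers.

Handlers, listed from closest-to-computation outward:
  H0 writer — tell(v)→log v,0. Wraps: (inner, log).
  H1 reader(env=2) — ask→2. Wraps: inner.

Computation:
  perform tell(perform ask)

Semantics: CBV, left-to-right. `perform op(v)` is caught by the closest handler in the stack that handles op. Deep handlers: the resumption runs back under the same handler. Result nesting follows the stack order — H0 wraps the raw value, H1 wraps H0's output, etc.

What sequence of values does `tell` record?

Answer: (2)

Working:
ask @ H1 ⇒ 2
tell(2) @ H0 ⇒ log+=2
H0 returns (0, (2))
H1 returns (0, (2))
= (0, (2))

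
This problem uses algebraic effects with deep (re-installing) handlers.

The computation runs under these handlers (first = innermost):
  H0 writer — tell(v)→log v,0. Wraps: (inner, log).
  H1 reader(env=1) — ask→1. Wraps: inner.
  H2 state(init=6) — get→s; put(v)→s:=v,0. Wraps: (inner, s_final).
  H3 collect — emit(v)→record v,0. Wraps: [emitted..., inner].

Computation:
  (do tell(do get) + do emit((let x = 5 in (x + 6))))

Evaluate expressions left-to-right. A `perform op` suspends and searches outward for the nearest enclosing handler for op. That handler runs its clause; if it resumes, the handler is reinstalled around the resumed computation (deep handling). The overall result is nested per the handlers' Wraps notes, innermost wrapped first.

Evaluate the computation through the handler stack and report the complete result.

Step-by-step:
get @ H2 ⇒ 6
tell(6) @ H0 ⇒ log+=6
emit(11) @ H3 ⇒ out+=11
H0 returns (0, (6))
H1 returns (0, (6))
H2 returns ((0, (6)), 6)
H3 returns [11, ((0, (6)), 6)]
= [11, ((0, (6)), 6)]

Answer: [11, ((0, (6)), 6)]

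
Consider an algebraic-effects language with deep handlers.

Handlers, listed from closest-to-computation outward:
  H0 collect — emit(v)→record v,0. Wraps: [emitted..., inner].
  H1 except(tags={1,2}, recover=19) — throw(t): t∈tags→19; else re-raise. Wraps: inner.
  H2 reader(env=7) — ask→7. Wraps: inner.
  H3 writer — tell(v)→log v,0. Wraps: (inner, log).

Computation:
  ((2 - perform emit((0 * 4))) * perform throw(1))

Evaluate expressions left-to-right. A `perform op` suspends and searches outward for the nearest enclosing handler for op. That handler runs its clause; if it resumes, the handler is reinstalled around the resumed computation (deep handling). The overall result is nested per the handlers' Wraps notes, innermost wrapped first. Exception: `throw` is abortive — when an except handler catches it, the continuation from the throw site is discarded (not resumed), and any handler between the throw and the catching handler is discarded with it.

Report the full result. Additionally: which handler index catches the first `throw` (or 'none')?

Evaluation trace:
emit(0) @ H0 ⇒ out+=0
throw(1) @ H1 caught ⇒ 19
H2 returns 19
H3 returns (19, ())
= (19, ())

Answer: (19, ()) ; first throw caught by: H1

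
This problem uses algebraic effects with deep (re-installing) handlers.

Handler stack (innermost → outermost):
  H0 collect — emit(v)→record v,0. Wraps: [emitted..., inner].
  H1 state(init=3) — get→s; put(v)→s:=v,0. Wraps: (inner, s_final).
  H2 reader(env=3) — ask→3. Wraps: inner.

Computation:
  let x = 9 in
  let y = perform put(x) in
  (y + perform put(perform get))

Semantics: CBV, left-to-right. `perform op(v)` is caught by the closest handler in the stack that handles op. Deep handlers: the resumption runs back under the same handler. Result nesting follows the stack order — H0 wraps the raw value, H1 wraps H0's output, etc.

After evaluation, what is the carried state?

Step-by-step:
put(9) @ H1 ⇒ s:=9
get @ H1 ⇒ 9
put(9) @ H1 ⇒ s:=9
H0 returns [0]
H1 returns ([0], 9)
H2 returns ([0], 9)
= ([0], 9)

Answer: 9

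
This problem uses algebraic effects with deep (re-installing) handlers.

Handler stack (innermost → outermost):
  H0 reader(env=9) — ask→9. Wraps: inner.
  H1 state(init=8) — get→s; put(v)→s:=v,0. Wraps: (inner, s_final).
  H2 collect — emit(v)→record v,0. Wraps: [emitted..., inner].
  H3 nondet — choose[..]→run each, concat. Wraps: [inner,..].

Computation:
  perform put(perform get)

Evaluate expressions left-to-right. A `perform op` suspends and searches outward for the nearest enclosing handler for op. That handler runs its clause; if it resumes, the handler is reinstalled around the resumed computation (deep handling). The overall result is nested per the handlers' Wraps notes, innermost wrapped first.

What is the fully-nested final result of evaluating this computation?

Evaluation trace:
get @ H1 ⇒ 8
put(8) @ H1 ⇒ s:=8
H0 returns 0
H1 returns (0, 8)
H2 returns [(0, 8)]
H3 returns [[(0, 8)]]
= [[(0, 8)]]

Answer: [[(0, 8)]]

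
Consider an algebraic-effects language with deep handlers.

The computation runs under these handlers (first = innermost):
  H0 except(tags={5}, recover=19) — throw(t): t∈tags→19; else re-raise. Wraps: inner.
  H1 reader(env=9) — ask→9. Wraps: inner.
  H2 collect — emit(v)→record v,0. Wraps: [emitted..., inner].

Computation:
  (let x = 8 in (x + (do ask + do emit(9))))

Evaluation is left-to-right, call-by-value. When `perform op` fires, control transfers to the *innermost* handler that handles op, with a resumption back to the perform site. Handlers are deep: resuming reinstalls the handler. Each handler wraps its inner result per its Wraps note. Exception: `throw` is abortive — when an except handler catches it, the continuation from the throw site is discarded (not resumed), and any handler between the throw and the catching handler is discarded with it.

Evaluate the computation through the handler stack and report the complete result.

Answer: [9, 17]

Working:
ask @ H1 ⇒ 9
emit(9) @ H2 ⇒ out+=9
H0 returns 17
H1 returns 17
H2 returns [9, 17]
= [9, 17]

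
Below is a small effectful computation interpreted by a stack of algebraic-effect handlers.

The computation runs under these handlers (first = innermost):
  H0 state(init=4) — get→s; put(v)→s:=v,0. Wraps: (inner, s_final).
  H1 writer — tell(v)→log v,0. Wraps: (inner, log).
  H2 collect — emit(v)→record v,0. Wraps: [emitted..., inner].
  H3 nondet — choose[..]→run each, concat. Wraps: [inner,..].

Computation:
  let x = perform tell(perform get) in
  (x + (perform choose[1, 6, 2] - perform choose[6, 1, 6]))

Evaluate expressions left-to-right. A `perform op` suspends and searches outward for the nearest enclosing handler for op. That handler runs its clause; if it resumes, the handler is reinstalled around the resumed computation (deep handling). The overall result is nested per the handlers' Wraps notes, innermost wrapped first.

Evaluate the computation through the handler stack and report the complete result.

Answer: [[((-5, 4), (4))], [((0, 4), (4))], [((-5, 4), (4))], [((0, 4), (4))], [((5, 4), (4))], [((0, 4), (4))], [((-4, 4), (4))], [((1, 4), (4))], [((-4, 4), (4))]]

Evaluation trace:
get @ H0 ⇒ 4
tell(4) @ H1 ⇒ log+=4
choose[1, 6, 2] @ H3
  branch[0] choose=1:
    choose[6, 1, 6] @ H3
      branch[0] choose=6:
        H0 returns (-5, 4)
        H1 returns ((-5, 4), (4))
        H2 returns [((-5, 4), (4))]
        H3 returns [[((-5, 4), (4))]]
      branch[1] choose=1:
        H0 returns (0, 4)
        H1 returns ((0, 4), (4))
        H2 returns [((0, 4), (4))]
        H3 returns [[((0, 4), (4))]]
      branch[2] choose=6:
        H0 returns (-5, 4)
        H1 returns ((-5, 4), (4))
        H2 returns [((-5, 4), (4))]
        H3 returns [[((-5, 4), (4))]]
  branch[1] choose=6:
    choose[6, 1, 6] @ H3
      branch[0] choose=6:
        H0 returns (0, 4)
        H1 returns ((0, 4), (4))
        H2 returns [((0, 4), (4))]
        H3 returns [[((0, 4), (4))]]
      branch[1] choose=1:
        H0 returns (5, 4)
        H1 returns ((5, 4), (4))
        H2 returns [((5, 4), (4))]
        H3 returns [[((5, 4), (4))]]
      branch[2] choose=6:
        H0 returns (0, 4)
        H1 returns ((0, 4), (4))
        H2 returns [((0, 4), (4))]
        H3 returns [[((0, 4), (4))]]
  branch[2] choose=2:
    choose[6, 1, 6] @ H3
      branch[0] choose=6:
        H0 returns (-4, 4)
        H1 returns ((-4, 4), (4))
        H2 returns [((-4, 4), (4))]
        H3 returns [[((-4, 4), (4))]]
      branch[1] choose=1:
        H0 returns (1, 4)
        H1 returns ((1, 4), (4))
        H2 returns [((1, 4), (4))]
        H3 returns [[((1, 4), (4))]]
      branch[2] choose=6:
        H0 returns (-4, 4)
        H1 returns ((-4, 4), (4))
        H2 returns [((-4, 4), (4))]
        H3 returns [[((-4, 4), (4))]]
= [[((-5, 4), (4))], [((0, 4), (4))], [((-5, 4), (4))], [((0, 4), (4))], [((5, 4), (4))], [((0, 4), (4))], [((-4, 4), (4))], [((1, 4), (4))], [((-4, 4), (4))]]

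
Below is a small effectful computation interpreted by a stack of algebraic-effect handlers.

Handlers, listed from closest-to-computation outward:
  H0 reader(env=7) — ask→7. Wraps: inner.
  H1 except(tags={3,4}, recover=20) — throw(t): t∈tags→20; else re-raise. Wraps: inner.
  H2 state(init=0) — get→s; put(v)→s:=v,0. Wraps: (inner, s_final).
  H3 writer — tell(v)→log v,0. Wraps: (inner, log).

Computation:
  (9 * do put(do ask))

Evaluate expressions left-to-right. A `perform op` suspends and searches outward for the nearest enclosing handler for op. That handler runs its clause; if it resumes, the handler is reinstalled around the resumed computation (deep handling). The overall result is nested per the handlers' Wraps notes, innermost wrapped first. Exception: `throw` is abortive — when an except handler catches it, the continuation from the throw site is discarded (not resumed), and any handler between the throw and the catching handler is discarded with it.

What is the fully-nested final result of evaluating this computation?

Working:
ask @ H0 ⇒ 7
put(7) @ H2 ⇒ s:=7
H0 returns 0
H1 returns 0
H2 returns (0, 7)
H3 returns ((0, 7), ())
= ((0, 7), ())

Answer: ((0, 7), ())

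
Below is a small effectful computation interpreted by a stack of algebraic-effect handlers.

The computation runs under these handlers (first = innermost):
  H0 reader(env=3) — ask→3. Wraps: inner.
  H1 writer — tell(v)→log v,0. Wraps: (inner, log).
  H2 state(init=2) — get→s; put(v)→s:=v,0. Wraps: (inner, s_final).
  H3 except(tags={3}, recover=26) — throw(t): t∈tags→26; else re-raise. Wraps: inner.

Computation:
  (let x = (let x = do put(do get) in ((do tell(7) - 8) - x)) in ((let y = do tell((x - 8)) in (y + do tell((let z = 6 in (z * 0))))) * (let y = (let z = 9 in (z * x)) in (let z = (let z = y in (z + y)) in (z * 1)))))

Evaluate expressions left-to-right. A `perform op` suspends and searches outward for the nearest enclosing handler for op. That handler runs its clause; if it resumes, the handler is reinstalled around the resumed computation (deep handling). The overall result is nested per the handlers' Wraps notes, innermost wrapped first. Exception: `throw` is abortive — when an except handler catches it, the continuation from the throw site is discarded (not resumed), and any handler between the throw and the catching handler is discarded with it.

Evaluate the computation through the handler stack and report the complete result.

Working:
get @ H2 ⇒ 2
put(2) @ H2 ⇒ s:=2
tell(7) @ H1 ⇒ log+=7
tell(-16) @ H1 ⇒ log+=-16
tell(0) @ H1 ⇒ log+=0
H0 returns 0
H1 returns (0, (7, -16, 0))
H2 returns ((0, (7, -16, 0)), 2)
H3 returns ((0, (7, -16, 0)), 2)
= ((0, (7, -16, 0)), 2)

Answer: ((0, (7, -16, 0)), 2)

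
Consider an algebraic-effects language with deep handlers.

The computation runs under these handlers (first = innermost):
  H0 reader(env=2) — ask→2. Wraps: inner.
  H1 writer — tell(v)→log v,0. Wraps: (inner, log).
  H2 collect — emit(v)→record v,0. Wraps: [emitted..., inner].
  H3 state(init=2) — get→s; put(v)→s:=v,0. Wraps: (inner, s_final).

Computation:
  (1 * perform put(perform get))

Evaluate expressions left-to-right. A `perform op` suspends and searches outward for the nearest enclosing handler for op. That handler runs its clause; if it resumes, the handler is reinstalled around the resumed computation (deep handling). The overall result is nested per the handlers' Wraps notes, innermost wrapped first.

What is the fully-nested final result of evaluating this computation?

Answer: ([(0, ())], 2)

Evaluation trace:
get @ H3 ⇒ 2
put(2) @ H3 ⇒ s:=2
H0 returns 0
H1 returns (0, ())
H2 returns [(0, ())]
H3 returns ([(0, ())], 2)
= ([(0, ())], 2)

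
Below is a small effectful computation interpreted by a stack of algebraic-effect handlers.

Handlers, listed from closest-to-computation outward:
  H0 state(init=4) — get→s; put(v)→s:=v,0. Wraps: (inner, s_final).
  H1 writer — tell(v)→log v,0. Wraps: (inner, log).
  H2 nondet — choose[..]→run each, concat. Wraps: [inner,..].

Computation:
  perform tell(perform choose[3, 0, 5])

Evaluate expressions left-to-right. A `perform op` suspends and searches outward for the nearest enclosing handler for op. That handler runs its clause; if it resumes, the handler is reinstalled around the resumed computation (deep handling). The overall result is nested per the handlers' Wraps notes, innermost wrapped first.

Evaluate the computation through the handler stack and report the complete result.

Evaluation trace:
choose[3, 0, 5] @ H2
  branch[0] choose=3:
    tell(3) @ H1 ⇒ log+=3
    H0 returns (0, 4)
    H1 returns ((0, 4), (3))
    H2 returns [((0, 4), (3))]
  branch[1] choose=0:
    tell(0) @ H1 ⇒ log+=0
    H0 returns (0, 4)
    H1 returns ((0, 4), (0))
    H2 returns [((0, 4), (0))]
  branch[2] choose=5:
    tell(5) @ H1 ⇒ log+=5
    H0 returns (0, 4)
    H1 returns ((0, 4), (5))
    H2 returns [((0, 4), (5))]
= [((0, 4), (3)), ((0, 4), (0)), ((0, 4), (5))]

Answer: [((0, 4), (3)), ((0, 4), (0)), ((0, 4), (5))]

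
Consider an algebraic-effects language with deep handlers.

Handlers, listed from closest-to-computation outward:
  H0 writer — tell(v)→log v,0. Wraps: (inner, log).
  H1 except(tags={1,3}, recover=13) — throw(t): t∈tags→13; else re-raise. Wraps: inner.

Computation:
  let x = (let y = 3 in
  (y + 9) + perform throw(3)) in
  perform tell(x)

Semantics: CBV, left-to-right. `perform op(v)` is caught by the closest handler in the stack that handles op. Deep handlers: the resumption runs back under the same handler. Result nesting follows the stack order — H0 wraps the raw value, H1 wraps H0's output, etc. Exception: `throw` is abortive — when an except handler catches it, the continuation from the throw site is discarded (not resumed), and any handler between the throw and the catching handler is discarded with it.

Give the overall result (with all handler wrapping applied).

Answer: 13

Working:
throw(3) @ H1 caught ⇒ 13
= 13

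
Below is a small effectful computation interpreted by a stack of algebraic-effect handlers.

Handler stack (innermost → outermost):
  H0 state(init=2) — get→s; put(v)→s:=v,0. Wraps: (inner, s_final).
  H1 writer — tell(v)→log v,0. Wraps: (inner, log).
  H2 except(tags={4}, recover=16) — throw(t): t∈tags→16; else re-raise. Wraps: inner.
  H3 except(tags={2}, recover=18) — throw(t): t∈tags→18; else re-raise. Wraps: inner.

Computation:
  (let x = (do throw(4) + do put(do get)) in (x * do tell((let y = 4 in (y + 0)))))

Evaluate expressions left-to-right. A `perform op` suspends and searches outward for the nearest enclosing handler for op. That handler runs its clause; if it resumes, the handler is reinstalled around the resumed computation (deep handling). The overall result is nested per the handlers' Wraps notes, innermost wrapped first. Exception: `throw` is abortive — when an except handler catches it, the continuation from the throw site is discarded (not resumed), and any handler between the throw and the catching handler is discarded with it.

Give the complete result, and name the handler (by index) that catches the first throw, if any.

Step-by-step:
throw(4) @ H2 caught ⇒ 16
H3 returns 16
= 16

Answer: 16 ; first throw caught by: H2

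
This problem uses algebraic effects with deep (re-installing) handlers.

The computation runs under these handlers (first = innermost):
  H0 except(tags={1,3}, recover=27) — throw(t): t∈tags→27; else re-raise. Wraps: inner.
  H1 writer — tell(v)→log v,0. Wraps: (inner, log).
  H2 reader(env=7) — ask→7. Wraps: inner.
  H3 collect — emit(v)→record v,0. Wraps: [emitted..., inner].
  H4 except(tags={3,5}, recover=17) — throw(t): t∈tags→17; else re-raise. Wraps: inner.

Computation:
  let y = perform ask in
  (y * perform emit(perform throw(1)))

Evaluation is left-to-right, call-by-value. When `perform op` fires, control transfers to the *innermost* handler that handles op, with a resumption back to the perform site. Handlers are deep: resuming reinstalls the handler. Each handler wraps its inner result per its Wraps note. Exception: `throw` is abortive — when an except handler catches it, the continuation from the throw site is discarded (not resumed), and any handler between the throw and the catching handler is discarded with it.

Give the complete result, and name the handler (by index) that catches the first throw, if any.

Answer: [(27, ())] ; first throw caught by: H0

Step-by-step:
ask @ H2 ⇒ 7
throw(1) @ H0 caught ⇒ 27
H1 returns (27, ())
H2 returns (27, ())
H3 returns [(27, ())]
H4 returns [(27, ())]
= [(27, ())]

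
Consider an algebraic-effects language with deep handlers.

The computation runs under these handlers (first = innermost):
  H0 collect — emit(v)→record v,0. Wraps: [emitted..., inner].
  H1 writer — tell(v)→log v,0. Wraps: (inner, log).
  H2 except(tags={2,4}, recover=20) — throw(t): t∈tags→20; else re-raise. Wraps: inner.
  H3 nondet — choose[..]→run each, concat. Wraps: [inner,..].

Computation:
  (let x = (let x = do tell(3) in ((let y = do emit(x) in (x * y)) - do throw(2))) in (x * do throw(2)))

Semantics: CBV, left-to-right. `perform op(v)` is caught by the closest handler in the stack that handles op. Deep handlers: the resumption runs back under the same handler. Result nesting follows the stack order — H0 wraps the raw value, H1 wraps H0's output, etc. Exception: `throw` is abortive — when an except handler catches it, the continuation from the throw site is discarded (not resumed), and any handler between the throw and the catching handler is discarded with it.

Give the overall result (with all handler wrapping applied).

Evaluation trace:
tell(3) @ H1 ⇒ log+=3
emit(0) @ H0 ⇒ out+=0
throw(2) @ H2 caught ⇒ 20
H3 returns [20]
= [20]

Answer: [20]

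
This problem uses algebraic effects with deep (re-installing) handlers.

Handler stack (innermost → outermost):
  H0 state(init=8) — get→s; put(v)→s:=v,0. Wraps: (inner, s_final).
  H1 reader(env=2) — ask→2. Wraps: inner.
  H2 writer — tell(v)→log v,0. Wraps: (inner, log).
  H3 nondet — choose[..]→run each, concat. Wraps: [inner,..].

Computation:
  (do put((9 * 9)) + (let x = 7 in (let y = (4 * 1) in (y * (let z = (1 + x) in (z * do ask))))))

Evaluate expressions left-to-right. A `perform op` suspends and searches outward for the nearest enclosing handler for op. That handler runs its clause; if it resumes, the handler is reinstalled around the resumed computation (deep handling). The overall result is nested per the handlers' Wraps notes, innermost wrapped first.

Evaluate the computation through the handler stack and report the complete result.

Answer: [((64, 81), ())]

Working:
put(81) @ H0 ⇒ s:=81
ask @ H1 ⇒ 2
H0 returns (64, 81)
H1 returns (64, 81)
H2 returns ((64, 81), ())
H3 returns [((64, 81), ())]
= [((64, 81), ())]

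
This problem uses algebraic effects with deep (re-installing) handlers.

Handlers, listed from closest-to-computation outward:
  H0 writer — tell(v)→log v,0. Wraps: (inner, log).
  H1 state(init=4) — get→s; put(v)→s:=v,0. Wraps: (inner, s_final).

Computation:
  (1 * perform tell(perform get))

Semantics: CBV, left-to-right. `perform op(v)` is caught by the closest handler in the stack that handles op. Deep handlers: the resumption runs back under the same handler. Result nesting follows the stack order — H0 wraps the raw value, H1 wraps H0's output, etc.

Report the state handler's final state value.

Step-by-step:
get @ H1 ⇒ 4
tell(4) @ H0 ⇒ log+=4
H0 returns (0, (4))
H1 returns ((0, (4)), 4)
= ((0, (4)), 4)

Answer: 4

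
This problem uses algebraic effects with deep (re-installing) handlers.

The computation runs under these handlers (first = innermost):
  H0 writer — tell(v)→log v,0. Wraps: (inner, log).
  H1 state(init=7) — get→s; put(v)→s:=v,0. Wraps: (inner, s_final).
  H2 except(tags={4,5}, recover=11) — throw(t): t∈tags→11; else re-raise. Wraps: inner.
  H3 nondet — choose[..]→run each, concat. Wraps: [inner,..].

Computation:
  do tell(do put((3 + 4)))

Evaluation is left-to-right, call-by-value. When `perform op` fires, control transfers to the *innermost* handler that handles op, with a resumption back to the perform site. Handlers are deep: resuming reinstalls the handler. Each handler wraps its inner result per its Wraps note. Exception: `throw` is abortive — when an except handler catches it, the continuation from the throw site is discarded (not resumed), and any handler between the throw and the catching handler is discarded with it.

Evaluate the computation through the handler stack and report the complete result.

Step-by-step:
put(7) @ H1 ⇒ s:=7
tell(0) @ H0 ⇒ log+=0
H0 returns (0, (0))
H1 returns ((0, (0)), 7)
H2 returns ((0, (0)), 7)
H3 returns [((0, (0)), 7)]
= [((0, (0)), 7)]

Answer: [((0, (0)), 7)]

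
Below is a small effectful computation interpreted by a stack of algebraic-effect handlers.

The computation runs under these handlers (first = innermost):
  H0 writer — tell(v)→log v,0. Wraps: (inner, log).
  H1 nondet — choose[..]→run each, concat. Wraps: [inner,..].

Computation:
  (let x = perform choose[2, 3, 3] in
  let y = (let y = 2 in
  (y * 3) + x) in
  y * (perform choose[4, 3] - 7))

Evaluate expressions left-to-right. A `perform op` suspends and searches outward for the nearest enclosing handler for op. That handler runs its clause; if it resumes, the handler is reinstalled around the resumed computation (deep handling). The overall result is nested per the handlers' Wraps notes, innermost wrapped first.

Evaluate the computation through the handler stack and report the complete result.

Answer: [(-24, ()), (-32, ()), (-27, ()), (-36, ()), (-27, ()), (-36, ())]

Evaluation trace:
choose[2, 3, 3] @ H1
  branch[0] choose=2:
    choose[4, 3] @ H1
      branch[0] choose=4:
        H0 returns (-24, ())
        H1 returns [(-24, ())]
      branch[1] choose=3:
        H0 returns (-32, ())
        H1 returns [(-32, ())]
  branch[1] choose=3:
    choose[4, 3] @ H1
      branch[0] choose=4:
        H0 returns (-27, ())
        H1 returns [(-27, ())]
      branch[1] choose=3:
        H0 returns (-36, ())
        H1 returns [(-36, ())]
  branch[2] choose=3:
    choose[4, 3] @ H1
      branch[0] choose=4:
        H0 returns (-27, ())
        H1 returns [(-27, ())]
      branch[1] choose=3:
        H0 returns (-36, ())
        H1 returns [(-36, ())]
= [(-24, ()), (-32, ()), (-27, ()), (-36, ()), (-27, ()), (-36, ())]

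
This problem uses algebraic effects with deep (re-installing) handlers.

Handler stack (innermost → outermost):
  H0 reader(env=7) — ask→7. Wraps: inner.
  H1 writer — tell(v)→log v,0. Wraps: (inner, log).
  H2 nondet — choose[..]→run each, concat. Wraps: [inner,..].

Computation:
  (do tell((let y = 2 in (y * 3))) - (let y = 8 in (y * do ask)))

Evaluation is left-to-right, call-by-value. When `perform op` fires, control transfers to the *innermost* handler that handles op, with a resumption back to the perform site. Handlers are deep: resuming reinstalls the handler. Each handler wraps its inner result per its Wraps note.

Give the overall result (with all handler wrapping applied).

Answer: [(-56, (6))]

Step-by-step:
tell(6) @ H1 ⇒ log+=6
ask @ H0 ⇒ 7
H0 returns -56
H1 returns (-56, (6))
H2 returns [(-56, (6))]
= [(-56, (6))]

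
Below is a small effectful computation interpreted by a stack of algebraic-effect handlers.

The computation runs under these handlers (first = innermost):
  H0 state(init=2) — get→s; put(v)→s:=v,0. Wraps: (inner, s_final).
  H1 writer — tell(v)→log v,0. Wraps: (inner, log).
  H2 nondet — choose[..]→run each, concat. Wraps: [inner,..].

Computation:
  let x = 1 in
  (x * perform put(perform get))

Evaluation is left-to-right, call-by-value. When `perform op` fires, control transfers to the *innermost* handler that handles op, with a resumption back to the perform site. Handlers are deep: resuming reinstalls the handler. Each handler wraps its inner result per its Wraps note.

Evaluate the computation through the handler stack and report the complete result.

Answer: [((0, 2), ())]

Evaluation trace:
get @ H0 ⇒ 2
put(2) @ H0 ⇒ s:=2
H0 returns (0, 2)
H1 returns ((0, 2), ())
H2 returns [((0, 2), ())]
= [((0, 2), ())]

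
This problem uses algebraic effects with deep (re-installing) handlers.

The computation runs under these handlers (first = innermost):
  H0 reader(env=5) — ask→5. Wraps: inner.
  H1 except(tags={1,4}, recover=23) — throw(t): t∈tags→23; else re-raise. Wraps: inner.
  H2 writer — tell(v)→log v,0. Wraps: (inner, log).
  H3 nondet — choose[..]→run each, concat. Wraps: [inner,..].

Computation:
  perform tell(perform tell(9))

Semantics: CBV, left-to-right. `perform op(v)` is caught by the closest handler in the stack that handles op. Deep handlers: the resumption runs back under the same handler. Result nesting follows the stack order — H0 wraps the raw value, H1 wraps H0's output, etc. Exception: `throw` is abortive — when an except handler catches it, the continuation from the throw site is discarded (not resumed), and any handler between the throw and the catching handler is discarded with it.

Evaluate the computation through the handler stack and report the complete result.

Step-by-step:
tell(9) @ H2 ⇒ log+=9
tell(0) @ H2 ⇒ log+=0
H0 returns 0
H1 returns 0
H2 returns (0, (9, 0))
H3 returns [(0, (9, 0))]
= [(0, (9, 0))]

Answer: [(0, (9, 0))]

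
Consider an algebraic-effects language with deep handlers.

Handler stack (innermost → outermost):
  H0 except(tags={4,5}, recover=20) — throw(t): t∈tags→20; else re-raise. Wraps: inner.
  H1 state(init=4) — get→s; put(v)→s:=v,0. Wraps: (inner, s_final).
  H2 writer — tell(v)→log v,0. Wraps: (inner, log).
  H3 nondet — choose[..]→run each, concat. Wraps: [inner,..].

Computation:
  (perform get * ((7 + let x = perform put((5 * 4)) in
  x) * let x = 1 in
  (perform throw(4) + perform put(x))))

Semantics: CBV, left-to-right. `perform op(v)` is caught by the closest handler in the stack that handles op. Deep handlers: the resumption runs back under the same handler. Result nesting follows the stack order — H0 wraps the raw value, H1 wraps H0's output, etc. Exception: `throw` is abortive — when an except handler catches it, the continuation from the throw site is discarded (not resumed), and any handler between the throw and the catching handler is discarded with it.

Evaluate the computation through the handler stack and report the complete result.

Step-by-step:
get @ H1 ⇒ 4
put(20) @ H1 ⇒ s:=20
throw(4) @ H0 caught ⇒ 20
H1 returns (20, 20)
H2 returns ((20, 20), ())
H3 returns [((20, 20), ())]
= [((20, 20), ())]

Answer: [((20, 20), ())]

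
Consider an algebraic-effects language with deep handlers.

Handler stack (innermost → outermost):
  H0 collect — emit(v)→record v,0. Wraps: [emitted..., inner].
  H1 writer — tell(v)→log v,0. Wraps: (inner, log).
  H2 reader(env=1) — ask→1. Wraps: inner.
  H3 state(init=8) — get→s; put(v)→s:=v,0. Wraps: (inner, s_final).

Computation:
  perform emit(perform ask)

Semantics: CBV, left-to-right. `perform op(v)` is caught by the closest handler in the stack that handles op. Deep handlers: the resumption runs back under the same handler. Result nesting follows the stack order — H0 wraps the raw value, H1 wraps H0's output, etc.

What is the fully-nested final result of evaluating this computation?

Working:
ask @ H2 ⇒ 1
emit(1) @ H0 ⇒ out+=1
H0 returns [1, 0]
H1 returns ([1, 0], ())
H2 returns ([1, 0], ())
H3 returns (([1, 0], ()), 8)
= (([1, 0], ()), 8)

Answer: (([1, 0], ()), 8)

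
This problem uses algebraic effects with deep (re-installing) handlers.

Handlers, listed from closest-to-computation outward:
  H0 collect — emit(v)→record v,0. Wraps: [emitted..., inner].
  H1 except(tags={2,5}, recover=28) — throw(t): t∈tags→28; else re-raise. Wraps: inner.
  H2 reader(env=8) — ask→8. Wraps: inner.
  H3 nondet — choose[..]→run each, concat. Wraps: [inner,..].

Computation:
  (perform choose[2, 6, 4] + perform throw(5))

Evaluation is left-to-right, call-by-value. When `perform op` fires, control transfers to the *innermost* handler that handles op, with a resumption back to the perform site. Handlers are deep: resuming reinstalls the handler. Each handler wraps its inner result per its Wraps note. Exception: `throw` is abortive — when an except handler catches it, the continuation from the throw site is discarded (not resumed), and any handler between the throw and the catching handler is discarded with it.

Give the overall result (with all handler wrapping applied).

Evaluation trace:
choose[2, 6, 4] @ H3
  branch[0] choose=2:
    throw(5) @ H1 caught ⇒ 28
    H2 returns 28
    H3 returns [28]
  branch[1] choose=6:
    throw(5) @ H1 caught ⇒ 28
    H2 returns 28
    H3 returns [28]
  branch[2] choose=4:
    throw(5) @ H1 caught ⇒ 28
    H2 returns 28
    H3 returns [28]
= [28, 28, 28]

Answer: [28, 28, 28]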